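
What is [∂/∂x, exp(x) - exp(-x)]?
2 \cosh{\left(x \right)}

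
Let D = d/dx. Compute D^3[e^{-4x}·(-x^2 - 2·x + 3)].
8 \left(8 x^{2} + 4 x - 33\right) e^{- 4 x}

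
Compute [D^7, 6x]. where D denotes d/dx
42D^{6}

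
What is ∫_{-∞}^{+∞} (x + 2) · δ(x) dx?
2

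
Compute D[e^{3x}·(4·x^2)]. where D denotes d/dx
4 x \left(3 x + 2\right) e^{3 x}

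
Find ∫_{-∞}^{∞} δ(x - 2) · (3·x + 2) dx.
8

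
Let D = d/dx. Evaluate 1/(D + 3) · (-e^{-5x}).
\frac{e^{- 5 x}}{2}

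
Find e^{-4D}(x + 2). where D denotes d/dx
x - 2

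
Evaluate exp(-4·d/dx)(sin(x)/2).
\frac{\sin{\left(x - 4 \right)}}{2}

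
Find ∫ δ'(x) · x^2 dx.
0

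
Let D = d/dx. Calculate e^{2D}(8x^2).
8 x^{2} + 32 x + 32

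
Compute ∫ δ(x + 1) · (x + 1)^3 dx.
0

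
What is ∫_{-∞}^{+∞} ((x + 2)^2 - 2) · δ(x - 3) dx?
23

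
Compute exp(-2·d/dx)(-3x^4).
- 3 x^{4} + 24 x^{3} - 72 x^{2} + 96 x - 48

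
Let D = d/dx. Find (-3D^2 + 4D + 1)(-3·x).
- 3 x - 12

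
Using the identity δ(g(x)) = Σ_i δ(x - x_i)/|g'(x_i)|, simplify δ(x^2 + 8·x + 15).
\frac{\delta(x + 3) + \delta(x + 5)}{2}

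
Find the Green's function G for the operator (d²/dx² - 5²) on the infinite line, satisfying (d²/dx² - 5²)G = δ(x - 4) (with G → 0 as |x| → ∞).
-\frac{e^{-5|x - 4|}}{10}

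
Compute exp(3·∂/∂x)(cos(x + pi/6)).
\cos{\left(x + \frac{\pi}{6} + 3 \right)}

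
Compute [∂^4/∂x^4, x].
4\frac{d^{3}}{dx^{3}}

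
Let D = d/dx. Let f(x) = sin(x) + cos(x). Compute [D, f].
- \sin{\left(x \right)} + \cos{\left(x \right)}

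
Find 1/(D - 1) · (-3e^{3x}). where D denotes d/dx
- \frac{3 e^{3 x}}{2}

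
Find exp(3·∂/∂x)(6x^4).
6 x^{4} + 72 x^{3} + 324 x^{2} + 648 x + 486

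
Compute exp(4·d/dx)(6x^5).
6 x^{5} + 120 x^{4} + 960 x^{3} + 3840 x^{2} + 7680 x + 6144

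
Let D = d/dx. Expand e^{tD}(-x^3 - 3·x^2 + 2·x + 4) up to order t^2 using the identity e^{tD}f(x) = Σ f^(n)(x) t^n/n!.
- 3 t^{2} \left(x + 1\right) - t \left(3 x^{2} + 6 x - 2\right) - x^{3} - 3 x^{2} + 2 x + 4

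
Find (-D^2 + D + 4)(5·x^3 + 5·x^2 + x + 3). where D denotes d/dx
20 x^{3} + 35 x^{2} - 16 x + 3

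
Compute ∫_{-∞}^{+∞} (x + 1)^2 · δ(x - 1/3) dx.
\frac{16}{9}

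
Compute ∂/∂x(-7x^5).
- 35 x^{4}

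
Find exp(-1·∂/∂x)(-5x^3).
- 5 x^{3} + 15 x^{2} - 15 x + 5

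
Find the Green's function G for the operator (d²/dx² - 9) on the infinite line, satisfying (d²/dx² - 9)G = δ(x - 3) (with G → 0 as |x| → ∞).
-\frac{e^{-3|x - 3|}}{6}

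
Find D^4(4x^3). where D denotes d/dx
0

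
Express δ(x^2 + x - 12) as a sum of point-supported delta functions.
\frac{\delta(x - 3) + \delta(x + 4)}{7}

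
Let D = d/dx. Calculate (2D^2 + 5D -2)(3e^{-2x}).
- 12 e^{- 2 x}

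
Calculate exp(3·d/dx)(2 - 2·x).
- 2 x - 4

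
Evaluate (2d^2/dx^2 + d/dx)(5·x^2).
10 x + 20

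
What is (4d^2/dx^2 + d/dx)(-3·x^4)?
12 x^{2} \left(- x - 12\right)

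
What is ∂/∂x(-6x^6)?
- 36 x^{5}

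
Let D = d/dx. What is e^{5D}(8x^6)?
8 x^{6} + 240 x^{5} + 3000 x^{4} + 20000 x^{3} + 75000 x^{2} + 150000 x + 125000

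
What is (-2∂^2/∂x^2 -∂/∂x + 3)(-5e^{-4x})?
125 e^{- 4 x}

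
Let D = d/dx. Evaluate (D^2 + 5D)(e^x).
6 e^{x}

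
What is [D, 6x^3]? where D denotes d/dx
18 x^{2}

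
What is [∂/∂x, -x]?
-1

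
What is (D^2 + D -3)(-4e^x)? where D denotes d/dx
4 e^{x}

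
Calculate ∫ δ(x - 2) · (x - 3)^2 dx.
1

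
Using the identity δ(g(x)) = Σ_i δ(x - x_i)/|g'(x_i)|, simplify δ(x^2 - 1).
\frac{\delta(x + 1) + \delta(x - 1)}{2}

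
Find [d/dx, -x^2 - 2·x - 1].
- 2 x - 2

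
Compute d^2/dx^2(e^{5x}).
25 e^{5 x}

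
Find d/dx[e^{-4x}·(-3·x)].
3 \left(4 x - 1\right) e^{- 4 x}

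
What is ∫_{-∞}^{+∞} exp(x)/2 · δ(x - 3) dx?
\frac{e^{3}}{2}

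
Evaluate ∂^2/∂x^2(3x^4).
36 x^{2}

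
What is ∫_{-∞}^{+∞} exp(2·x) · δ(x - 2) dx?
e^{4}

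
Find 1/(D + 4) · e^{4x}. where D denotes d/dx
\frac{e^{4 x}}{8}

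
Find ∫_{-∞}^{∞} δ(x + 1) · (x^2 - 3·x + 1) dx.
5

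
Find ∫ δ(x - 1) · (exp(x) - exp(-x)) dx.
2 \sinh{\left(1 \right)}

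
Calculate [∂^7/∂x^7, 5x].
35\frac{d^{6}}{dx^{6}}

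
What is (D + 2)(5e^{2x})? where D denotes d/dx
20 e^{2 x}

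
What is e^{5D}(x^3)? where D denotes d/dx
x^{3} + 15 x^{2} + 75 x + 125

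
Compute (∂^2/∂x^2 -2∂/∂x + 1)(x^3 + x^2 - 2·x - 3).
x^{3} - 5 x^{2} + 3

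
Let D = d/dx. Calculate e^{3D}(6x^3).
6 x^{3} + 54 x^{2} + 162 x + 162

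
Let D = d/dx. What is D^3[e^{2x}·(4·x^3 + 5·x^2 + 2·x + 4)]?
\left(32 x^{3} + 184 x^{2} + 280 x + 140\right) e^{2 x}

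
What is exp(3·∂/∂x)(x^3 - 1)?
x^{3} + 9 x^{2} + 27 x + 26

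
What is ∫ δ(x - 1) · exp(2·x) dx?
e^{2}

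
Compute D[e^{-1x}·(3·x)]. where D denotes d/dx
3 \left(1 - x\right) e^{- x}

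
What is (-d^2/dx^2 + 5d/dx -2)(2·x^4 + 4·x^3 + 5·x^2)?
- 4 x^{4} + 32 x^{3} + 26 x^{2} + 26 x - 10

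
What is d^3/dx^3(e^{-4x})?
- 64 e^{- 4 x}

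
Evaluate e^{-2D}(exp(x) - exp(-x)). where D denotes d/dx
- e^{2 - x} + e^{x - 2}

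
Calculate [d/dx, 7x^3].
21 x^{2}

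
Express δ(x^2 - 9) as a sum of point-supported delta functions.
\frac{\delta(x - 3) + \delta(x + 3)}{6}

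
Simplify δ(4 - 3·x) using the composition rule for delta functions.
\frac{\delta(x - 4/3)}{3}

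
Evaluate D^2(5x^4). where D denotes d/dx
60 x^{2}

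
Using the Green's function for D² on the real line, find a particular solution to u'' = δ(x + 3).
\frac{|x + 3|}{2}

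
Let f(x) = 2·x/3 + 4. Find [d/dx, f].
\frac{2}{3}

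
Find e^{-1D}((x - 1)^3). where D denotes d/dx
x^{3} - 6 x^{2} + 12 x - 8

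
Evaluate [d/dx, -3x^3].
- 9 x^{2}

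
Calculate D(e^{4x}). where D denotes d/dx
4 e^{4 x}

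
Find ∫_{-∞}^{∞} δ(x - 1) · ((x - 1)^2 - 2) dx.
-2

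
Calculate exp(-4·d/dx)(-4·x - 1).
15 - 4 x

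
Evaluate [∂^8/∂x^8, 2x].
16\frac{d^{7}}{dx^{7}}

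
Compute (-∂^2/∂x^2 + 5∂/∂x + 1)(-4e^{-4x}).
140 e^{- 4 x}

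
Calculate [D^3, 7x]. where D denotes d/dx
21D^{2}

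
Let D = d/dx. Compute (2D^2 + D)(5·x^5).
25 x^{3} \left(x + 8\right)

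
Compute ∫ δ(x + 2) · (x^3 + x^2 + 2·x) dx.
-8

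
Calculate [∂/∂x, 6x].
6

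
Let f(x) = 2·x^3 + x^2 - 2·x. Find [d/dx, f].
6 x^{2} + 2 x - 2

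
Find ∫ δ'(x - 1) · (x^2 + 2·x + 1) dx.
-4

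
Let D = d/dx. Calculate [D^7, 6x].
42D^{6}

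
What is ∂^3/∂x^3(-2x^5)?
- 120 x^{2}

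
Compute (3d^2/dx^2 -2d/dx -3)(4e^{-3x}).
120 e^{- 3 x}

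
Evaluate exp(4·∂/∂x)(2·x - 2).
2 x + 6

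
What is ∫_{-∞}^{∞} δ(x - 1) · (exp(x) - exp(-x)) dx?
2 \sinh{\left(1 \right)}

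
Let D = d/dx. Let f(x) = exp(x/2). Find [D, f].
\frac{e^{\frac{x}{2}}}{2}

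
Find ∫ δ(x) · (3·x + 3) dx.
3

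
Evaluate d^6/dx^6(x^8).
20160 x^{2}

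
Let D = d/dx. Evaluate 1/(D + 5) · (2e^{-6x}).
- 2 e^{- 6 x}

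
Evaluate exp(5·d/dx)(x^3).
x^{3} + 15 x^{2} + 75 x + 125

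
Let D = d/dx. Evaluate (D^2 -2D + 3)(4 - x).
14 - 3 x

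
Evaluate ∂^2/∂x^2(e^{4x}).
16 e^{4 x}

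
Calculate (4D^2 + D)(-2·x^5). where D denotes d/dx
10 x^{3} \left(- x - 16\right)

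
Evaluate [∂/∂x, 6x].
6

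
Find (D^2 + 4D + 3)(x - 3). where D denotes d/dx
3 x - 5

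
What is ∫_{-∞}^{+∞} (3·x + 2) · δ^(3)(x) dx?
0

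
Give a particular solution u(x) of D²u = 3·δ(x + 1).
\frac{3|x + 1|}{2}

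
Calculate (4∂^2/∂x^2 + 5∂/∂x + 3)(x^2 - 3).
3 x^{2} + 10 x - 1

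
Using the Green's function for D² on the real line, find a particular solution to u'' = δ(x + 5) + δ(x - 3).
\frac{|x + 5|}{2} + \frac{|x - 3|}{2}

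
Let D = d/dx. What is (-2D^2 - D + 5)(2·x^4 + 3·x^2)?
10 x^{4} - 8 x^{3} - 33 x^{2} - 6 x - 12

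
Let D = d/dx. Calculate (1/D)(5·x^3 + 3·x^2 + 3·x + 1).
\frac{5 x^{4}}{4} + x^{3} + \frac{3 x^{2}}{2} + x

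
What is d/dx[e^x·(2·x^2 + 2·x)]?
2 \left(x^{2} + 3 x + 1\right) e^{x}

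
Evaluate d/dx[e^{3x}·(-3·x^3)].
9 x^{2} \left(- x - 1\right) e^{3 x}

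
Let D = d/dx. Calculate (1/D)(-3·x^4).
- \frac{3 x^{5}}{5}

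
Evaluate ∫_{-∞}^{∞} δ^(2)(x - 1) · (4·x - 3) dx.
0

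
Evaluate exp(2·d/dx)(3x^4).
3 x^{4} + 24 x^{3} + 72 x^{2} + 96 x + 48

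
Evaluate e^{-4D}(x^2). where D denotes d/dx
x^{2} - 8 x + 16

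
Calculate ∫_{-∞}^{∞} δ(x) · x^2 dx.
0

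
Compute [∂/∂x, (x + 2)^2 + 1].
2 x + 4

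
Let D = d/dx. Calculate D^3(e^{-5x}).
- 125 e^{- 5 x}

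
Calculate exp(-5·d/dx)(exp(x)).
e^{x - 5}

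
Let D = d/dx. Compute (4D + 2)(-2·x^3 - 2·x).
- 4 x^{3} - 24 x^{2} - 4 x - 8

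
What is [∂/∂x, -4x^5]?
- 20 x^{4}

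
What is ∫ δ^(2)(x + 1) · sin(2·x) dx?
4 \sin{\left(2 \right)}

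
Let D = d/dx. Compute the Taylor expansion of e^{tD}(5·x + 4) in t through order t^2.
5 t + 5 x + 4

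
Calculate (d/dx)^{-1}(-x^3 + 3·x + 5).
- \frac{x^{4}}{4} + \frac{3 x^{2}}{2} + 5 x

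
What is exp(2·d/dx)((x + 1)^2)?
x^{2} + 6 x + 9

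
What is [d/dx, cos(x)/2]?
- \frac{\sin{\left(x \right)}}{2}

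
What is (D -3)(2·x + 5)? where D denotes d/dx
- 6 x - 13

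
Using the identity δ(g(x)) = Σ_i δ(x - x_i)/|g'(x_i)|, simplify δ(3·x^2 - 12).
\frac{\delta(x - 2) + \delta(x + 2)}{12}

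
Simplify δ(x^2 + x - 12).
\frac{\delta(x + 4) + \delta(x - 3)}{7}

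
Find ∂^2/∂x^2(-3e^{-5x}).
- 75 e^{- 5 x}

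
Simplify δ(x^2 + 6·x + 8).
\frac{\delta(x + 4) + \delta(x + 2)}{2}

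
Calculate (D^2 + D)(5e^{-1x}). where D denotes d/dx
0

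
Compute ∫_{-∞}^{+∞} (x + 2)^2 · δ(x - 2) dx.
16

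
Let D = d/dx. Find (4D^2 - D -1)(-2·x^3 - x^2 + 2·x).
2 x^{3} + 7 x^{2} - 48 x - 10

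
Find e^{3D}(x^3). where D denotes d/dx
x^{3} + 9 x^{2} + 27 x + 27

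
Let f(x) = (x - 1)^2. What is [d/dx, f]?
2 x - 2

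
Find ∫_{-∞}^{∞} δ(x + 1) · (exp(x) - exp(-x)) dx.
- 2 \sinh{\left(1 \right)}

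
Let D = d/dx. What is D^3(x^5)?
60 x^{2}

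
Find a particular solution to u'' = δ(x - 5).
\frac{|x - 5|}{2}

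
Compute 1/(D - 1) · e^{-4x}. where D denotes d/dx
- \frac{e^{- 4 x}}{5}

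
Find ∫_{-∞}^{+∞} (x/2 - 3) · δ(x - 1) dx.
- \frac{5}{2}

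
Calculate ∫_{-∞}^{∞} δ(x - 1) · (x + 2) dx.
3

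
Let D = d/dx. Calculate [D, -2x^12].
- 24 x^{11}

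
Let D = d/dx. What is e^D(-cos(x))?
- \cos{\left(x + 1 \right)}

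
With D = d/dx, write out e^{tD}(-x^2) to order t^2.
- t^{2} - 2 t x - x^{2}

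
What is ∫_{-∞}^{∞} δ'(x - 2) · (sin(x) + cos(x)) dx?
- \cos{\left(2 \right)} + \sin{\left(2 \right)}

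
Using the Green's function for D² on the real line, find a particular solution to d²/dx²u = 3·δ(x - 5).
\frac{3|x - 5|}{2}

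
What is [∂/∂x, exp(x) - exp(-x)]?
2 \cosh{\left(x \right)}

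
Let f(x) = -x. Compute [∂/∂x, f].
-1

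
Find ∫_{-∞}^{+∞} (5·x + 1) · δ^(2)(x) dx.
0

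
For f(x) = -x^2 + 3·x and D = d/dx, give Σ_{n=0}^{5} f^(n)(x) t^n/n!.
- t^{2} - t \left(2 x - 3\right) - x^{2} + 3 x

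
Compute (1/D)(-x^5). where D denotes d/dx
- \frac{x^{6}}{6}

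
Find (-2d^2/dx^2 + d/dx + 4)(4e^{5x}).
- 164 e^{5 x}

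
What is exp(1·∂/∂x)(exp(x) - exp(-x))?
2 \sinh{\left(x + 1 \right)}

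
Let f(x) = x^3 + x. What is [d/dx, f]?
3 x^{2} + 1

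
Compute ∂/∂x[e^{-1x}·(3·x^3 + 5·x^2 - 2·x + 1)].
\left(- 3 x^{3} + 4 x^{2} + 12 x - 3\right) e^{- x}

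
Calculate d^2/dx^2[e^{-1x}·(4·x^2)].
4 \left(x^{2} - 4 x + 2\right) e^{- x}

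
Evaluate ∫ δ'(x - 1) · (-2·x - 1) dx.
2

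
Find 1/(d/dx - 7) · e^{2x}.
- \frac{e^{2 x}}{5}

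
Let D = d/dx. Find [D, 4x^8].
32 x^{7}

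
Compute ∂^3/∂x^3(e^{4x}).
64 e^{4 x}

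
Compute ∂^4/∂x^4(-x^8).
- 1680 x^{4}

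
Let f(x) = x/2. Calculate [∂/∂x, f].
\frac{1}{2}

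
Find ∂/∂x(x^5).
5 x^{4}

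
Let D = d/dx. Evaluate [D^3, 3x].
9D^{2}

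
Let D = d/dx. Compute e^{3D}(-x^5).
- x^{5} - 15 x^{4} - 90 x^{3} - 270 x^{2} - 405 x - 243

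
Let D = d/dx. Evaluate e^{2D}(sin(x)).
\sin{\left(x + 2 \right)}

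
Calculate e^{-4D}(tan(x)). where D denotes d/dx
\tan{\left(x - 4 \right)}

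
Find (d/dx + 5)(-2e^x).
- 12 e^{x}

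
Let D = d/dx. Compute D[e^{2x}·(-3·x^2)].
6 x \left(- x - 1\right) e^{2 x}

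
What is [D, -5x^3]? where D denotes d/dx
- 15 x^{2}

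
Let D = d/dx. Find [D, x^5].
5 x^{4}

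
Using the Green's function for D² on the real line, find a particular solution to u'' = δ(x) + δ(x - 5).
\frac{|x|}{2} + \frac{|x - 5|}{2}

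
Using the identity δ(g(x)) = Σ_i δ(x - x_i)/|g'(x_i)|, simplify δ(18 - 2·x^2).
\frac{\delta(x - 3) + \delta(x + 3)}{12}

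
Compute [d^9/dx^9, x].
9\frac{d^{8}}{dx^{8}}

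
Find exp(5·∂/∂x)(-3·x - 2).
- 3 x - 17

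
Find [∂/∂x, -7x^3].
- 21 x^{2}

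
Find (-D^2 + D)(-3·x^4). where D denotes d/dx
12 x^{2} \left(3 - x\right)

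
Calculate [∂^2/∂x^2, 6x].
12\frac{d}{dx}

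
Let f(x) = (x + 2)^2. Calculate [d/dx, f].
2 x + 4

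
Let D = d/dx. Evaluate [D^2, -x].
-2D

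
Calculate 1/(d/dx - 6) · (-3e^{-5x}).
\frac{3 e^{- 5 x}}{11}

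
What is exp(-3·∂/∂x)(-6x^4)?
- 6 x^{4} + 72 x^{3} - 324 x^{2} + 648 x - 486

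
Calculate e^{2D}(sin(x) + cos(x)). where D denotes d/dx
\sqrt{2} \sin{\left(x + \frac{\pi}{4} + 2 \right)}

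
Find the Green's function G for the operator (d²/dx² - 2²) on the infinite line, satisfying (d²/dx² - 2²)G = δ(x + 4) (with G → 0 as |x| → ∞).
-\frac{e^{-2|x + 4|}}{4}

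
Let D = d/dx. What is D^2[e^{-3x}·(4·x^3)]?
12 x \left(3 x^{2} - 6 x + 2\right) e^{- 3 x}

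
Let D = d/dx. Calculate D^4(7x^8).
11760 x^{4}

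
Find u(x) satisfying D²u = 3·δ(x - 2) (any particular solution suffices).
\frac{3|x - 2|}{2}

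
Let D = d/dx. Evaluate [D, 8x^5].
40 x^{4}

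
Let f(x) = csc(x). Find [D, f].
- \cot{\left(x \right)} \csc{\left(x \right)}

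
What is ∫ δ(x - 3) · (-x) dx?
-3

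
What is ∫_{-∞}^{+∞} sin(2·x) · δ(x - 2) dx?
\sin{\left(4 \right)}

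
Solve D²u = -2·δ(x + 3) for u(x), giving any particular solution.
-|x + 3|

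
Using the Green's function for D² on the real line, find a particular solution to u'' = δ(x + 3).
\frac{|x + 3|}{2}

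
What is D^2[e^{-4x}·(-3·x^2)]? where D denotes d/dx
6 \left(- 8 x^{2} + 8 x - 1\right) e^{- 4 x}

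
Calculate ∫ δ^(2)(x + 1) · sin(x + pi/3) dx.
- \cos{\left(\frac{\pi}{6} + 1 \right)}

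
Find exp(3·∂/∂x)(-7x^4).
- 7 x^{4} - 84 x^{3} - 378 x^{2} - 756 x - 567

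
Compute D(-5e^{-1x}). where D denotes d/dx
5 e^{- x}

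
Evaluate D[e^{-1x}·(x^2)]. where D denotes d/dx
x \left(2 - x\right) e^{- x}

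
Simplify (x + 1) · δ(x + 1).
0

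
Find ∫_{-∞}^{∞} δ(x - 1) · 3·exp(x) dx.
3 e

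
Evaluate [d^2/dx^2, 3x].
6\frac{d}{dx}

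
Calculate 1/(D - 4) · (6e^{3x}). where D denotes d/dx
- 6 e^{3 x}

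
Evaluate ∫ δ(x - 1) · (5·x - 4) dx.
1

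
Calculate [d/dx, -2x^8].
- 16 x^{7}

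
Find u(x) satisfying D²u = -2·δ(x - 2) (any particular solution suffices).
-|x - 2|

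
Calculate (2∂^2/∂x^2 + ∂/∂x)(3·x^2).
6 x + 12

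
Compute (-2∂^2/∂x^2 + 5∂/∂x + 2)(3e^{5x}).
- 69 e^{5 x}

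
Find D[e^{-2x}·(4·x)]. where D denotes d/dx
4 \left(1 - 2 x\right) e^{- 2 x}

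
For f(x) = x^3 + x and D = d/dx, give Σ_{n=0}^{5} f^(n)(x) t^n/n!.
t^{3} + 3 t^{2} x + t \left(3 x^{2} + 1\right) + x^{3} + x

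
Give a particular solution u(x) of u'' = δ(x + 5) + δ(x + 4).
\frac{|x + 5|}{2} + \frac{|x + 4|}{2}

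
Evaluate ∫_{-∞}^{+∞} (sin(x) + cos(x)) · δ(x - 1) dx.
\cos{\left(1 \right)} + \sin{\left(1 \right)}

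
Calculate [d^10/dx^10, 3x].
30\frac{d^{9}}{dx^{9}}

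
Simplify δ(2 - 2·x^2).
\frac{\delta(x - 1) + \delta(x + 1)}{4}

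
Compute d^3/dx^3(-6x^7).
- 1260 x^{4}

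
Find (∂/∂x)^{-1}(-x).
- \frac{x^{2}}{2}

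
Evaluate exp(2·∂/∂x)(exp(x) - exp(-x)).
2 \sinh{\left(x + 2 \right)}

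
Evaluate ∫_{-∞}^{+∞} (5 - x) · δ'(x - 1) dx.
1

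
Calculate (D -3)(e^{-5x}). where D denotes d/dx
- 8 e^{- 5 x}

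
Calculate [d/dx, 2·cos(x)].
- 2 \sin{\left(x \right)}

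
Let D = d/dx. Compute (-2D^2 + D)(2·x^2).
4 x - 8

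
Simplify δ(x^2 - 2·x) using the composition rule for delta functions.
\frac{\delta(x - 2) + \delta(x)}{2}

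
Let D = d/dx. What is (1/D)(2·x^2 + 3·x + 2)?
\frac{2 x^{3}}{3} + \frac{3 x^{2}}{2} + 2 x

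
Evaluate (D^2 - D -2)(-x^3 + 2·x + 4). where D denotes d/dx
2 x^{3} + 3 x^{2} - 10 x - 10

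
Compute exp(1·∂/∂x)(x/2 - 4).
\frac{x}{2} - \frac{7}{2}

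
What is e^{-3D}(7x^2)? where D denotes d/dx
7 x^{2} - 42 x + 63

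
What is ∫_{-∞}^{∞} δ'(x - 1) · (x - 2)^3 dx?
-3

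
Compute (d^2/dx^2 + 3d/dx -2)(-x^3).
x \left(2 x^{2} - 9 x - 6\right)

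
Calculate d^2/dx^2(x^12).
132 x^{10}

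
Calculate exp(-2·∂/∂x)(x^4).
x^{4} - 8 x^{3} + 24 x^{2} - 32 x + 16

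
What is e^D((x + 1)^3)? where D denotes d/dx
x^{3} + 6 x^{2} + 12 x + 8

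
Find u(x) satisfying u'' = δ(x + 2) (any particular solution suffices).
\frac{|x + 2|}{2}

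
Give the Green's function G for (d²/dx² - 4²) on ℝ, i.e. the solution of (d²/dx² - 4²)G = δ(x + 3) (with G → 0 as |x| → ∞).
-\frac{e^{-4|x + 3|}}{8}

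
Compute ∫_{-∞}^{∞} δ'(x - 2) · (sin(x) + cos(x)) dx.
- \cos{\left(2 \right)} + \sin{\left(2 \right)}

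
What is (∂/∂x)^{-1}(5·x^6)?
\frac{5 x^{7}}{7}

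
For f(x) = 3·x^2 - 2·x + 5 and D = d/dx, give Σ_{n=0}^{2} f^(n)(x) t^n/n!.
3 t^{2} + 2 t \left(3 x - 1\right) + 3 x^{2} - 2 x + 5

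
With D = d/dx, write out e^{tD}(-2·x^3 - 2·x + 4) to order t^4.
- 2 t^{3} - 6 t^{2} x - 2 t \left(3 x^{2} + 1\right) - 2 x^{3} - 2 x + 4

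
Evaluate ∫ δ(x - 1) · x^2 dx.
1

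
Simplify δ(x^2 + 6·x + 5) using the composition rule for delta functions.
\frac{\delta(x + 1) + \delta(x + 5)}{4}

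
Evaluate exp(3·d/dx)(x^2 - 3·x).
x \left(x + 3\right)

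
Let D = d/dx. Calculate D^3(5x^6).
600 x^{3}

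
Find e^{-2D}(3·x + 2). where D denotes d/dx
3 x - 4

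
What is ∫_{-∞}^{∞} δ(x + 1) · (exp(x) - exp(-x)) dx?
- 2 \sinh{\left(1 \right)}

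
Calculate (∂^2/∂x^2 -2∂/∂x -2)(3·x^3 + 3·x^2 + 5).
- 6 x^{3} - 24 x^{2} + 6 x - 4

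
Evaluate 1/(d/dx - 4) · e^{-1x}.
- \frac{e^{- x}}{5}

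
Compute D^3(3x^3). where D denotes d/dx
18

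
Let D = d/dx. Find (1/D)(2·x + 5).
x^{2} + 5 x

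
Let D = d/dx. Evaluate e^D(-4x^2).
- 4 x^{2} - 8 x - 4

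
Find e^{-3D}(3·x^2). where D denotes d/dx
3 x^{2} - 18 x + 27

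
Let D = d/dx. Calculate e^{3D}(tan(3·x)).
\tan{\left(3 x + 9 \right)}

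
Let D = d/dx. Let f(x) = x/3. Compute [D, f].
\frac{1}{3}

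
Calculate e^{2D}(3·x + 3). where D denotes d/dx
3 x + 9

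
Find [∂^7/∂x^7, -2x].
-14\frac{d^{6}}{dx^{6}}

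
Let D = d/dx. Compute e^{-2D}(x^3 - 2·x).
x^{3} - 6 x^{2} + 10 x - 4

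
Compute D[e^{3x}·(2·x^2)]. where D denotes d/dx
2 x \left(3 x + 2\right) e^{3 x}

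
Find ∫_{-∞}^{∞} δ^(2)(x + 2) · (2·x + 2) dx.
0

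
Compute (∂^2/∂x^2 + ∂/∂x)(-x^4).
4 x^{2} \left(- x - 3\right)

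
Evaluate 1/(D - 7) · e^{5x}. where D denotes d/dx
- \frac{e^{5 x}}{2}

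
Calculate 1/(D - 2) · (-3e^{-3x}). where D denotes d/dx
\frac{3 e^{- 3 x}}{5}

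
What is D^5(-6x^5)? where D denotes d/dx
-720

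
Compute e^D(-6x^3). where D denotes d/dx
- 6 x^{3} - 18 x^{2} - 18 x - 6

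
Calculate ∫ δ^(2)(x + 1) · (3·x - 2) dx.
0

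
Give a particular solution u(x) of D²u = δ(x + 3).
\frac{|x + 3|}{2}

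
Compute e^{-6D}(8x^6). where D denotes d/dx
8 x^{6} - 288 x^{5} + 4320 x^{4} - 34560 x^{3} + 155520 x^{2} - 373248 x + 373248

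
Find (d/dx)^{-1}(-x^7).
- \frac{x^{8}}{8}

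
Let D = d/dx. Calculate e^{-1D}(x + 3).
x + 2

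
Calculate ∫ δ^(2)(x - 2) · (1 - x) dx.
0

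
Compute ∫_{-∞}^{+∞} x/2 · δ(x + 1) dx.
- \frac{1}{2}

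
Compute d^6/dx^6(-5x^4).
0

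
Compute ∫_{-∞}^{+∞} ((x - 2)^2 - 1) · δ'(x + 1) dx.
6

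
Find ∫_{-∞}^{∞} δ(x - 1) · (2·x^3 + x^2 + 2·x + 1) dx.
6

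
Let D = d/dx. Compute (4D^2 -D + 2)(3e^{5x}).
291 e^{5 x}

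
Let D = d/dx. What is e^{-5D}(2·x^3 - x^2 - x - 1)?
2 x^{3} - 31 x^{2} + 159 x - 271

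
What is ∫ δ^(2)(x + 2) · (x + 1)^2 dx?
2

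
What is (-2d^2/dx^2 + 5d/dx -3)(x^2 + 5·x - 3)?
- 3 x^{2} - 5 x + 30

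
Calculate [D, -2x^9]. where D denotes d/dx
- 18 x^{8}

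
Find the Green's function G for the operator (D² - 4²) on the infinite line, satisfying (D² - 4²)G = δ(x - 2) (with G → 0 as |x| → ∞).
-\frac{e^{-4|x - 2|}}{8}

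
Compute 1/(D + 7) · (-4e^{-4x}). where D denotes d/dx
- \frac{4 e^{- 4 x}}{3}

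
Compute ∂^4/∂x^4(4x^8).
6720 x^{4}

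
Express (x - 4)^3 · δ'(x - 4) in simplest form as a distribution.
0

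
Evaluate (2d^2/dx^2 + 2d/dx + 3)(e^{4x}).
43 e^{4 x}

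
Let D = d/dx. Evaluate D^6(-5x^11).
- 1663200 x^{5}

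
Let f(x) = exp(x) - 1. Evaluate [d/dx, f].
e^{x}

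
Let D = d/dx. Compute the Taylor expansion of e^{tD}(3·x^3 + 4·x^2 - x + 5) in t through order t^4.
3 t^{3} + t^{2} \left(9 x + 4\right) + t \left(9 x^{2} + 8 x - 1\right) + 3 x^{3} + 4 x^{2} - x + 5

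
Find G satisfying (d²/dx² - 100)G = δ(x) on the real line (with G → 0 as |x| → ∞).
-\frac{e^{-10|x|}}{20}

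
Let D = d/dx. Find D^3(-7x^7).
- 1470 x^{4}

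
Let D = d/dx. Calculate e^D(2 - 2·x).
- 2 x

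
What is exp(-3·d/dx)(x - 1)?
x - 4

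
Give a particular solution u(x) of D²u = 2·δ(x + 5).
|x + 5|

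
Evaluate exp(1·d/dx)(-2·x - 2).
- 2 x - 4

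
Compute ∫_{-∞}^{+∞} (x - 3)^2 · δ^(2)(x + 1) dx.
2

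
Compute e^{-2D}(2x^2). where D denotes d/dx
2 x^{2} - 8 x + 8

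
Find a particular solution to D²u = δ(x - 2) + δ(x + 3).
\frac{|x - 2|}{2} + \frac{|x + 3|}{2}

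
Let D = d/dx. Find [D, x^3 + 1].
3 x^{2}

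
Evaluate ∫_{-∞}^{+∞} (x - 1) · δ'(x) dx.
-1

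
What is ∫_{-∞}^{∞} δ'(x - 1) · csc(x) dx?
\cot{\left(1 \right)} \csc{\left(1 \right)}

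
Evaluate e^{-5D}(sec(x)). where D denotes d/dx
\sec{\left(x - 5 \right)}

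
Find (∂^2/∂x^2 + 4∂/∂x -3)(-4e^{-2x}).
28 e^{- 2 x}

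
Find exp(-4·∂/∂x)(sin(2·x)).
\sin{\left(2 x - 8 \right)}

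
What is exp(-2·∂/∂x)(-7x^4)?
- 7 x^{4} + 56 x^{3} - 168 x^{2} + 224 x - 112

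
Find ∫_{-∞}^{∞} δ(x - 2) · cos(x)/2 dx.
\frac{\cos{\left(2 \right)}}{2}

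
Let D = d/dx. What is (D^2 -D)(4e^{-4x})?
80 e^{- 4 x}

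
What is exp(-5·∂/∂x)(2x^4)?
2 x^{4} - 40 x^{3} + 300 x^{2} - 1000 x + 1250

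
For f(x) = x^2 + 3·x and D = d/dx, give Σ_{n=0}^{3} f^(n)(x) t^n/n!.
t^{2} + t \left(2 x + 3\right) + x^{2} + 3 x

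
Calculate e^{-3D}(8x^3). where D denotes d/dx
8 x^{3} - 72 x^{2} + 216 x - 216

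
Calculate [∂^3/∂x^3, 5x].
15\frac{d^{2}}{dx^{2}}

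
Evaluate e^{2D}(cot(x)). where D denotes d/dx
\cot{\left(x + 2 \right)}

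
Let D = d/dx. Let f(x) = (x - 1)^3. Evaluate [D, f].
3 \left(x - 1\right)^{2}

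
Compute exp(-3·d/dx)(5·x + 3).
5 x - 12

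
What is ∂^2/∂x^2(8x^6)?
240 x^{4}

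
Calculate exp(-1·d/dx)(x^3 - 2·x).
x^{3} - 3 x^{2} + x + 1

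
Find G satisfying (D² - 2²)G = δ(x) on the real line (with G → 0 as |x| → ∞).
-\frac{e^{-2|x|}}{4}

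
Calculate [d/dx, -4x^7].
- 28 x^{6}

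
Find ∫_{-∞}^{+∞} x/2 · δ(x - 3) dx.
\frac{3}{2}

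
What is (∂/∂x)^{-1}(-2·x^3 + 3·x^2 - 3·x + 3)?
- \frac{x^{4}}{2} + x^{3} - \frac{3 x^{2}}{2} + 3 x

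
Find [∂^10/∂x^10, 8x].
80\frac{d^{9}}{dx^{9}}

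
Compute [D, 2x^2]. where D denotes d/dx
4 x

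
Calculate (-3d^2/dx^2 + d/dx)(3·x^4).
12 x^{2} \left(x - 9\right)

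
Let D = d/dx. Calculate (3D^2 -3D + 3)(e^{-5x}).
93 e^{- 5 x}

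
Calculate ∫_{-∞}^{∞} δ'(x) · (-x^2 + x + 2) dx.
-1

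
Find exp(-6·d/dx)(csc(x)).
\csc{\left(x - 6 \right)}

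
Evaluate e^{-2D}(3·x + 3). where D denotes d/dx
3 x - 3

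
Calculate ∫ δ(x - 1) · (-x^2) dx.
-1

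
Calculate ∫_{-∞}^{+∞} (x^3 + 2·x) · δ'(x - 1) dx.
-5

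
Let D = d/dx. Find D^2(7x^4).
84 x^{2}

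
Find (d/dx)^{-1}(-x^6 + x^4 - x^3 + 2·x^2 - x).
- \frac{x^{7}}{7} + \frac{x^{5}}{5} - \frac{x^{4}}{4} + \frac{2 x^{3}}{3} - \frac{x^{2}}{2}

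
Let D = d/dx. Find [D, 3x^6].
18 x^{5}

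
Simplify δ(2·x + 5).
\frac{\delta(x + 5/2)}{2}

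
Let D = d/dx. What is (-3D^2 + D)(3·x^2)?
6 x - 18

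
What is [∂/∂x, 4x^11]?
44 x^{10}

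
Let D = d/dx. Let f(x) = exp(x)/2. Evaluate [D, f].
\frac{e^{x}}{2}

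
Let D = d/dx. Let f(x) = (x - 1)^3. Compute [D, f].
3 \left(x - 1\right)^{2}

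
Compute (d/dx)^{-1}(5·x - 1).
\frac{5 x^{2}}{2} - x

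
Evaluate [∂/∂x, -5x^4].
- 20 x^{3}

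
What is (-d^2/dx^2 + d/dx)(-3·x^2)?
6 - 6 x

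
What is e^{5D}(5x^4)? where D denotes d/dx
5 x^{4} + 100 x^{3} + 750 x^{2} + 2500 x + 3125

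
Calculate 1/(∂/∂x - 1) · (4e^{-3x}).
- e^{- 3 x}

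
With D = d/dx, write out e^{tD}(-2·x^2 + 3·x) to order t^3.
- 2 t^{2} - t \left(4 x - 3\right) - 2 x^{2} + 3 x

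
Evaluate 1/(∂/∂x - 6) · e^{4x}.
- \frac{e^{4 x}}{2}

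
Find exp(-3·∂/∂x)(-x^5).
- x^{5} + 15 x^{4} - 90 x^{3} + 270 x^{2} - 405 x + 243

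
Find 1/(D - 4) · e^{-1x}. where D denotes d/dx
- \frac{e^{- x}}{5}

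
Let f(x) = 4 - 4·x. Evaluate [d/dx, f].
-4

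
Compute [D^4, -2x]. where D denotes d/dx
-8D^{3}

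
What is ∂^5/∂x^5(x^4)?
0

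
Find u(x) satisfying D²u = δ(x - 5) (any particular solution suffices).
\frac{|x - 5|}{2}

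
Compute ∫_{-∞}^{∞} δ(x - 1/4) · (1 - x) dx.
\frac{3}{4}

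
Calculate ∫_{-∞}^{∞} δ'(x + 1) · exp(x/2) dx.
- \frac{1}{2 e^{\frac{1}{2}}}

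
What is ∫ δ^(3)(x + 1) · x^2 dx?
0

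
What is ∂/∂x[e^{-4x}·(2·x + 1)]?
2 \left(- 4 x - 1\right) e^{- 4 x}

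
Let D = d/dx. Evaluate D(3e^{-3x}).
- 9 e^{- 3 x}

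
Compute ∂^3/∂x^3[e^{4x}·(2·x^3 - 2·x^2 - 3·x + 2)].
\left(128 x^{3} + 160 x^{2} - 240 x - 52\right) e^{4 x}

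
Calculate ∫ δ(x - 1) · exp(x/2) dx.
e^{\frac{1}{2}}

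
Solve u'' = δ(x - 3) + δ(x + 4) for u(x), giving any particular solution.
\frac{|x - 3|}{2} + \frac{|x + 4|}{2}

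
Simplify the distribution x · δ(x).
0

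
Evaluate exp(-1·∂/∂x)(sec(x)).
\sec{\left(x - 1 \right)}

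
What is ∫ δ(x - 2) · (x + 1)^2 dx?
9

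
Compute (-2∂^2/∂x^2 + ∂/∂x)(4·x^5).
20 x^{3} \left(x - 8\right)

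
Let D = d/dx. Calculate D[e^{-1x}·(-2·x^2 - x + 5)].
\left(2 x^{2} - 3 x - 6\right) e^{- x}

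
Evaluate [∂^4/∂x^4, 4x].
16\frac{d^{3}}{dx^{3}}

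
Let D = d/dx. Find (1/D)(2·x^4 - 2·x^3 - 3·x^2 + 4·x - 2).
\frac{2 x^{5}}{5} - \frac{x^{4}}{2} - x^{3} + 2 x^{2} - 2 x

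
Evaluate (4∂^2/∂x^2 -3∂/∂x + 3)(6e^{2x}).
78 e^{2 x}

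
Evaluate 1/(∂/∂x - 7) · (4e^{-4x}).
- \frac{4 e^{- 4 x}}{11}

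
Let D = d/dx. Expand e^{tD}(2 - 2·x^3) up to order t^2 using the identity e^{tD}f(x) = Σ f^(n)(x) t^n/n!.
- 6 t^{2} x - 6 t x^{2} - 2 x^{3} + 2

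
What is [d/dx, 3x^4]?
12 x^{3}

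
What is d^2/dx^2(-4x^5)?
- 80 x^{3}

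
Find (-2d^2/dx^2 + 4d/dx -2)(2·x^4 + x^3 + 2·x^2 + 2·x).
x^{2} \left(- 4 x^{2} + 30 x - 40\right)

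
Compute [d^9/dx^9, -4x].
-36\frac{d^{8}}{dx^{8}}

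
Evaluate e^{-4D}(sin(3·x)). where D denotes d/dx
\sin{\left(3 x - 12 \right)}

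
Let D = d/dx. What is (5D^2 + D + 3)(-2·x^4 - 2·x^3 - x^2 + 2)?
- 6 x^{4} - 14 x^{3} - 129 x^{2} - 62 x - 4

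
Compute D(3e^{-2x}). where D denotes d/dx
- 6 e^{- 2 x}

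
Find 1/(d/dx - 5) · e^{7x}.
\frac{e^{7 x}}{2}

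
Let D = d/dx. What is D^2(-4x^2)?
-8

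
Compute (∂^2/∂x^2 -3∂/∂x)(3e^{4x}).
12 e^{4 x}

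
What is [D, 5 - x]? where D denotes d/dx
-1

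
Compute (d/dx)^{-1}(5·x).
\frac{5 x^{2}}{2}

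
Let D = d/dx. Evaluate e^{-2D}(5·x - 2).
5 x - 12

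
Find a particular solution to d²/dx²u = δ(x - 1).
\frac{|x - 1|}{2}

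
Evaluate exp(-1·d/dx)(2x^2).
2 x^{2} - 4 x + 2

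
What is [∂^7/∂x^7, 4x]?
28\frac{d^{6}}{dx^{6}}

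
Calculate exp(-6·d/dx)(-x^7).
- x^{7} + 42 x^{6} - 756 x^{5} + 7560 x^{4} - 45360 x^{3} + 163296 x^{2} - 326592 x + 279936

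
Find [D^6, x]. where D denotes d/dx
6D^{5}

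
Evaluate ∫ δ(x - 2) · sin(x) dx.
\sin{\left(2 \right)}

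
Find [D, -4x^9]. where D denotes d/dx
- 36 x^{8}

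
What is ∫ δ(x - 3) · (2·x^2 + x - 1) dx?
20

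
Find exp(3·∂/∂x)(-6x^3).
- 6 x^{3} - 54 x^{2} - 162 x - 162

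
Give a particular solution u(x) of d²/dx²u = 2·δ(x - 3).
|x - 3|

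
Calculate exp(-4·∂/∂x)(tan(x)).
\tan{\left(x - 4 \right)}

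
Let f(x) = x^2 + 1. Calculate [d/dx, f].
2 x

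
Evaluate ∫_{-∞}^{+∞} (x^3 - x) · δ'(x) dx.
1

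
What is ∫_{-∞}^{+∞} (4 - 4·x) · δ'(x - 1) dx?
4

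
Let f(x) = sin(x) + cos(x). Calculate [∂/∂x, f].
- \sin{\left(x \right)} + \cos{\left(x \right)}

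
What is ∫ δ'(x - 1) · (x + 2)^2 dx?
-6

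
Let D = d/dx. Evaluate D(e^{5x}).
5 e^{5 x}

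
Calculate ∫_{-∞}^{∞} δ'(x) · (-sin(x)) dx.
1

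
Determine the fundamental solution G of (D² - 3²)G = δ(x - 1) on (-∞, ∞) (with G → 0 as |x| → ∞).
-\frac{e^{-3|x - 1|}}{6}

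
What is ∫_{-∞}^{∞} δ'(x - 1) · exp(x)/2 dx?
- \frac{e}{2}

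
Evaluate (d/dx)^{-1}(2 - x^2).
- \frac{x^{3}}{3} + 2 x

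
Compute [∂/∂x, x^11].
11 x^{10}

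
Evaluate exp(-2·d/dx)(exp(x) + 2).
e^{x - 2} + 2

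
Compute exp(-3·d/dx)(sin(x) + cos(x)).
\sqrt{2} \cos{\left(- x + \frac{\pi}{4} + 3 \right)}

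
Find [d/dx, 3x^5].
15 x^{4}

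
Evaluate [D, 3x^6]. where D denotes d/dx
18 x^{5}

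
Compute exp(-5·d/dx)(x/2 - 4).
\frac{x}{2} - \frac{13}{2}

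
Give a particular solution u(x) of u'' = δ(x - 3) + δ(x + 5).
\frac{|x - 3|}{2} + \frac{|x + 5|}{2}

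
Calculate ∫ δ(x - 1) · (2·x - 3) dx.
-1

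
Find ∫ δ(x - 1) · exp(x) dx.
e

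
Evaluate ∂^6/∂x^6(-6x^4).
0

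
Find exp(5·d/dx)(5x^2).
5 x^{2} + 50 x + 125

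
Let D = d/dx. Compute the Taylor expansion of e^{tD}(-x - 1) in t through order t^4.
- t - x - 1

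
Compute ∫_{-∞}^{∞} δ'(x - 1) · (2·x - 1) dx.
-2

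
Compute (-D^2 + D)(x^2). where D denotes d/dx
2 x - 2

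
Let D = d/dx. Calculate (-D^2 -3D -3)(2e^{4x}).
- 62 e^{4 x}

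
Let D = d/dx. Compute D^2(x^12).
132 x^{10}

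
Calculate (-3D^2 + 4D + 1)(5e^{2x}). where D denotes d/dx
- 15 e^{2 x}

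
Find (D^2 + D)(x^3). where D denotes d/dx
3 x \left(x + 2\right)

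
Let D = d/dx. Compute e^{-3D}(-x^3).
- x^{3} + 9 x^{2} - 27 x + 27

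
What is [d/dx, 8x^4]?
32 x^{3}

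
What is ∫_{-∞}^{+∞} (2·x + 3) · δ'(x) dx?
-2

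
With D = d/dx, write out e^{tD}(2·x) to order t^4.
2 t + 2 x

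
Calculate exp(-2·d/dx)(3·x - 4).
3 x - 10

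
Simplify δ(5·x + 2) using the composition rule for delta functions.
\frac{\delta(x + 2/5)}{5}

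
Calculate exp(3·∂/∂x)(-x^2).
- x^{2} - 6 x - 9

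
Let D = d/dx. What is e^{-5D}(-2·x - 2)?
8 - 2 x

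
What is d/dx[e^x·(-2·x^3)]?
2 x^{2} \left(- x - 3\right) e^{x}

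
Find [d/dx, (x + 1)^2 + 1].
2 x + 2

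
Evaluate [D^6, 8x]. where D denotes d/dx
48D^{5}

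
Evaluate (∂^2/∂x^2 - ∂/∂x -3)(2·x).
- 6 x - 2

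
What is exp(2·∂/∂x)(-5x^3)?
- 5 x^{3} - 30 x^{2} - 60 x - 40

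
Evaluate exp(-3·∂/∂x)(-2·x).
6 - 2 x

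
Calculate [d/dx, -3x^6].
- 18 x^{5}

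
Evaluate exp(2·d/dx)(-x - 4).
- x - 6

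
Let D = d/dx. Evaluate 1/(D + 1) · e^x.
\frac{e^{x}}{2}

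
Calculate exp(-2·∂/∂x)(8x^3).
8 x^{3} - 48 x^{2} + 96 x - 64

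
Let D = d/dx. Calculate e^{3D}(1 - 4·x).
- 4 x - 11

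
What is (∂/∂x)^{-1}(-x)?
- \frac{x^{2}}{2}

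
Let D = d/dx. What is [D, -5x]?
-5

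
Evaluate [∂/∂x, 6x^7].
42 x^{6}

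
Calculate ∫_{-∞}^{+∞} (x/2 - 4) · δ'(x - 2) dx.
- \frac{1}{2}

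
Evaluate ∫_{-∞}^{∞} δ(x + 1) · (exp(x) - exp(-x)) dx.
- 2 \sinh{\left(1 \right)}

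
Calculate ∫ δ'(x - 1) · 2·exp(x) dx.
- 2 e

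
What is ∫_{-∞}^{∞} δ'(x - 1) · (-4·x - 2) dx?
4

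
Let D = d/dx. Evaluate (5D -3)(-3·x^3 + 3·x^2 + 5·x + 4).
9 x^{3} - 54 x^{2} + 15 x + 13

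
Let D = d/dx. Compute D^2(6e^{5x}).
150 e^{5 x}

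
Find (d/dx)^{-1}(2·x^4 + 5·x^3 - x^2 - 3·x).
\frac{2 x^{5}}{5} + \frac{5 x^{4}}{4} - \frac{x^{3}}{3} - \frac{3 x^{2}}{2}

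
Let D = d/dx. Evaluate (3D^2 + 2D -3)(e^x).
2 e^{x}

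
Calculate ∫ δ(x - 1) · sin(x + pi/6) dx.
\sin{\left(\frac{\pi}{6} + 1 \right)}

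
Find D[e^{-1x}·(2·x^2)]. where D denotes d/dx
2 x \left(2 - x\right) e^{- x}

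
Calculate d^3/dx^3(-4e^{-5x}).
500 e^{- 5 x}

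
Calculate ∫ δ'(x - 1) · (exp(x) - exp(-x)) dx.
- 2 \cosh{\left(1 \right)}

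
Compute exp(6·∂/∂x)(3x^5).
3 x^{5} + 90 x^{4} + 1080 x^{3} + 6480 x^{2} + 19440 x + 23328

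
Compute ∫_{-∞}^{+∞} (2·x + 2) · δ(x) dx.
2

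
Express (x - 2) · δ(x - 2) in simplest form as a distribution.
0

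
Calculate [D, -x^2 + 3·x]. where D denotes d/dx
3 - 2 x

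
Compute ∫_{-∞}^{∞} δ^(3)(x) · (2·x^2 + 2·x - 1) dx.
0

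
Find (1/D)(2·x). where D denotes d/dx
x^{2}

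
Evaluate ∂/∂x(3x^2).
6 x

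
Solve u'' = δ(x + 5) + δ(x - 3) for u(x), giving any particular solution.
\frac{|x + 5|}{2} + \frac{|x - 3|}{2}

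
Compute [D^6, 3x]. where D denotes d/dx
18D^{5}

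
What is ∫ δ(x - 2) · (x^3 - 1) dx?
7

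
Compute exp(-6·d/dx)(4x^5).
4 x^{5} - 120 x^{4} + 1440 x^{3} - 8640 x^{2} + 25920 x - 31104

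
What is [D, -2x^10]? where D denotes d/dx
- 20 x^{9}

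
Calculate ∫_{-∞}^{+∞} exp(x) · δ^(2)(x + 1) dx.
e^{-1}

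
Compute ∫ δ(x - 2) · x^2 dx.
4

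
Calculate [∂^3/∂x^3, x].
3\frac{d^{2}}{dx^{2}}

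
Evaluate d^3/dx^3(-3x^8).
- 1008 x^{5}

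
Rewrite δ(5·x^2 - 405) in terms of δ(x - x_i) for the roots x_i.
\frac{\delta(x - 9) + \delta(x + 9)}{90}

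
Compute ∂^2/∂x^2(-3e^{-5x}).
- 75 e^{- 5 x}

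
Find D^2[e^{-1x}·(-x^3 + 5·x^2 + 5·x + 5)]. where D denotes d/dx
\left(- x^{3} + 11 x^{2} - 21 x + 5\right) e^{- x}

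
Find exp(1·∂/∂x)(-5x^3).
- 5 x^{3} - 15 x^{2} - 15 x - 5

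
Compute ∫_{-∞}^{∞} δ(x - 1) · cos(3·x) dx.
\cos{\left(3 \right)}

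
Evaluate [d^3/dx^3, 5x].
15\frac{d^{2}}{dx^{2}}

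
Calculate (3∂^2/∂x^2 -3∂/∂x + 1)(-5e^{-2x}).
- 95 e^{- 2 x}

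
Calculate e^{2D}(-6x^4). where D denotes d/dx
- 6 x^{4} - 48 x^{3} - 144 x^{2} - 192 x - 96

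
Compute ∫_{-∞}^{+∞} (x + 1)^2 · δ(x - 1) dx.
4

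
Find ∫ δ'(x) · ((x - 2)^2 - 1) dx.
4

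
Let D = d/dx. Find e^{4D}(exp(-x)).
e^{- x - 4}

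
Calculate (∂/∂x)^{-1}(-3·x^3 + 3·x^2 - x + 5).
- \frac{3 x^{4}}{4} + x^{3} - \frac{x^{2}}{2} + 5 x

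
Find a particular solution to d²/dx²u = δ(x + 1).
\frac{|x + 1|}{2}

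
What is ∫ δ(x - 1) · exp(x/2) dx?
e^{\frac{1}{2}}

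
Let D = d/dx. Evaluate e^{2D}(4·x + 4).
4 x + 12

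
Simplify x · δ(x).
0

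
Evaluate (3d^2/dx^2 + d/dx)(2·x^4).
8 x^{2} \left(x + 9\right)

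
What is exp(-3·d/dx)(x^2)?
x^{2} - 6 x + 9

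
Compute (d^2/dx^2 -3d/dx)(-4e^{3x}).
0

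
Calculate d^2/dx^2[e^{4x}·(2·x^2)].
\left(32 x^{2} + 32 x + 4\right) e^{4 x}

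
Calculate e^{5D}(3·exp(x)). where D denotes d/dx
3 e^{x + 5}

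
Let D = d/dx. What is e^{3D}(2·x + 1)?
2 x + 7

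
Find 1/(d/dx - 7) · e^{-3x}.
- \frac{e^{- 3 x}}{10}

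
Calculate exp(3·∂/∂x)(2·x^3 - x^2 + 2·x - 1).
2 x^{3} + 17 x^{2} + 50 x + 50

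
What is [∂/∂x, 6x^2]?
12 x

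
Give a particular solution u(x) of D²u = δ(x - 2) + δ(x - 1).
\frac{|x - 2|}{2} + \frac{|x - 1|}{2}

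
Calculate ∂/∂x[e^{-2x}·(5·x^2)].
10 x \left(1 - x\right) e^{- 2 x}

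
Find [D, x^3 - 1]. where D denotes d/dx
3 x^{2}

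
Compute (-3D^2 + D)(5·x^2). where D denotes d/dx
10 x - 30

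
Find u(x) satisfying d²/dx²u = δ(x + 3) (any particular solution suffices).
\frac{|x + 3|}{2}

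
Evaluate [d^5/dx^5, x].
5\frac{d^{4}}{dx^{4}}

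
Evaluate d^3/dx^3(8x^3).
48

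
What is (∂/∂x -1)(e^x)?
0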